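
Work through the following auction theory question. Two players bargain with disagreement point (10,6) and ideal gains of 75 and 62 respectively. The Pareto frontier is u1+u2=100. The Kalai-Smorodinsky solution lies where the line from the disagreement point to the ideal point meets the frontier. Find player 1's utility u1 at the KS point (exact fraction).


Step 1: At the KS point, (u1-d1)/r1 = (u2-d2)/r2 = t and u1+u2 = 100
Step 2: u1 = d1 + r1*t and u2 = d2 + r2*t, so (d1 + r1*t) + (d2 + r2*t) = 100
Step 3: t = (100 - 10 - 6)/(75 + 62) = 84/137
Step 4: u1 = d1 + r1*t = 10 + 75 * 84/137 = 7670/137
Step 5: (Check: u2 = d2 + r2*t = 6030/137; u1+u2 = 7670/137 + 6030/137 = 100, on the frontier.)

7670/137


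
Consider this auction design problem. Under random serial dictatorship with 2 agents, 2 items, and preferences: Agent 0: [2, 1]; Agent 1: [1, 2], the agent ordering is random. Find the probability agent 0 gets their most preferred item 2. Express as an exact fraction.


Step 1: Agent 0 wants item 2
Step 2: There are 2 possible orderings of agents
Step 3: In 2 orderings, agent 0 gets item 2
Step 4: Probability = 2/2 = 1

1


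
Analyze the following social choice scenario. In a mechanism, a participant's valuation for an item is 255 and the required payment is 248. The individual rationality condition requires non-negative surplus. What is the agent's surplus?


Step 1: Surplus = value - payment = 255 - 248 = 7
Step 2: IR is satisfied (surplus >= 0)

7


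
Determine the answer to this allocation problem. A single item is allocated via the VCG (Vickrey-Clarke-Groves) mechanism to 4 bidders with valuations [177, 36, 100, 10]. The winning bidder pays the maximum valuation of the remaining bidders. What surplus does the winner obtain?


Step 1: The winner is the agent with the highest value: agent 0 with value 177
Step 2: Values of other agents: [36, 100, 10]
Step 3: VCG payment = max of others' values = 100
Step 4: Surplus = 177 - 100 = 77

77


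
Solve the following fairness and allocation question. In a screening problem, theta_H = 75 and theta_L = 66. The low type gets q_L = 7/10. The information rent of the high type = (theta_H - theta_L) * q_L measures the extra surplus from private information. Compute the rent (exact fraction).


Step 1: theta_H - theta_L = 75 - 66 = 9
Step 2: Information rent = (theta_H - theta_L) * q_L
Step 3: = 9 * 7/10
Step 4: = 63/10

63/10


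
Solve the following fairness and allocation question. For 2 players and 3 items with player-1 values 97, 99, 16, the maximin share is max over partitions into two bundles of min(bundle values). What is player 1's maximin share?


Step 1: Item values = 97, 99, 16
Step 2: Enumerate all 2-bundle partitions and take the smaller bundle:
  Partition 1: {97} vs {99,16} -> bundles 97, 115; min = 97
  Partition 2: {99} vs {97,16} -> bundles 99, 113; min = 99
  Partition 3: {16} vs {97,99} -> bundles 16, 196; min = 16
Step 3: MMS = max(97, 99, 16) = 99

99


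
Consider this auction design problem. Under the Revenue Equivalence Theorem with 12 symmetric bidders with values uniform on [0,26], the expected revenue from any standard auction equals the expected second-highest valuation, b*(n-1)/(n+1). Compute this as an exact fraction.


Step 1: By Revenue Equivalence, expected revenue = b*(n-1)/(n+1)
Step 2: Substituting n = 12, b = 26
Step 3: Revenue = 26*(12-1)/(12+1) = 26*11/13
Step 4: Revenue = 286/13 = 22

22


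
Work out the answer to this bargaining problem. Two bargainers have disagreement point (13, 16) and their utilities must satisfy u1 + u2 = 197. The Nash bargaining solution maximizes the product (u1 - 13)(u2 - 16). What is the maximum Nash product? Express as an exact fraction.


Step 1: The Nash solution splits surplus symmetrically above the disagreement point
Step 2: u1 = (total + d1 - d2)/2 = (197 + 13 - 16)/2 = 97
Step 3: u2 = (total - d1 + d2)/2 = (197 - 13 + 16)/2 = 100
Step 4: Nash product = (97 - 13) * (100 - 16)
Step 5: = 84 * 84 = 7056

7056


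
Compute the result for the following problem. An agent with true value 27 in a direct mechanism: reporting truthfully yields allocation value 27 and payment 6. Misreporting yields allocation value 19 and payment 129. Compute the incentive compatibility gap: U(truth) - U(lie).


Step 1: U(truth) = value - payment = 27 - 6 = 21
Step 2: U(lie) = allocation - payment = 19 - 129 = -110
Step 3: IC gap = 21 - (-110) = 131

131


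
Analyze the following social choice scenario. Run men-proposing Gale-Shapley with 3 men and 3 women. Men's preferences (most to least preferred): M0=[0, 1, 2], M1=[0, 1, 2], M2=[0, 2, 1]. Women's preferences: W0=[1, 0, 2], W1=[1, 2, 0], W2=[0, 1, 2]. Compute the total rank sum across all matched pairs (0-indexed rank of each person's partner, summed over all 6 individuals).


Step 1: Run Gale-Shapley (men propose, women hold best offer):
  M0 proposes to W0; she accepts
  M1 proposes to W0; she switches from M0
  M2 proposes to W0; rejected
  M2 proposes to W2; she accepts
  M0 proposes to W1; she accepts
Step 2: Final matching: W0-M1, W1-M0, W2-M2
Step 3: 0-indexed ranks (man's rank of his match, then woman's): 0 + 0 + 1 + 2 + 1 + 2
Step 4: Total rank sum = 6

6


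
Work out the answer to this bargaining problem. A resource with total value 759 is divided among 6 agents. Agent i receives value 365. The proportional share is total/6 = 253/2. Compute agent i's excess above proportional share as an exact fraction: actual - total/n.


Step 1: Proportional share = 759/6 = 253/2
Step 2: Agent's actual allocation = 365
Step 3: Excess = 365 - 253/2 = 477/2

477/2


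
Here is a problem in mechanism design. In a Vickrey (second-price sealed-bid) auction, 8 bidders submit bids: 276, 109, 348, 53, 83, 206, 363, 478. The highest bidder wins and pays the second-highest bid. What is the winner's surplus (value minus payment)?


Step 1: Sort bids in descending order: 478, 363, 348, 276, 206, 109, 83, 53
Step 2: The winning bid is the highest: 478
Step 3: The payment equals the second-highest bid: 363
Step 4: Surplus = winner's bid - payment = 478 - 363 = 115

115


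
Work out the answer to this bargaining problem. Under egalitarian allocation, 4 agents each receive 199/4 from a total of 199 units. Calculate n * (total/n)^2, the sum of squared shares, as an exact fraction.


Step 1: Each agent's share = 199/4
Step 2: Square of each share = (199/4)^2 = 39601/16
Step 3: Sum of squares = 4 * 39601/16 = 39601/4

39601/4


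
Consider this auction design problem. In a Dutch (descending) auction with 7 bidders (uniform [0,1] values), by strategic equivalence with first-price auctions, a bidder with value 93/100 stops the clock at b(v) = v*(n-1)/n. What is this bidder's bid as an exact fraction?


Step 1: Dutch auctions are strategically equivalent to first-price auctions
Step 2: The equilibrium bid is b(v) = v*(n-1)/n
Step 3: b = 93/100 * 6/7
Step 4: b = 279/350

279/350


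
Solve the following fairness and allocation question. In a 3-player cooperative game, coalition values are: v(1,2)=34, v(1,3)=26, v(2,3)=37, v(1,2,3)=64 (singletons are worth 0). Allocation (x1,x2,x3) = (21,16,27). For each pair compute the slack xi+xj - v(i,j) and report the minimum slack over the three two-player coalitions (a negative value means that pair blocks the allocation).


Step 1: Slack for coalition (1,2): x1+x2 - v12 = 37 - 34 = 3
Step 2: Slack for coalition (1,3): x1+x3 - v13 = 48 - 26 = 22
Step 3: Slack for coalition (2,3): x2+x3 - v23 = 43 - 37 = 6
Step 4: Minimum slack = min(3, 22, 6) = 3, attained by (1,2); no pair can gain by deviating, so the allocation is in the core

3


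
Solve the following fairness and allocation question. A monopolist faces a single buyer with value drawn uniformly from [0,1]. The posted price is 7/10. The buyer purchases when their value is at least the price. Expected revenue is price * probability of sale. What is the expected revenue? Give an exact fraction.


Step 1: Posted price r = 7/10, value support [0,1]
Step 2: P(v >= r) = (1 - 7/10)/1 = 3/10
Step 3: Expected revenue = r * P(v >= r) = 7/10 * 3/10
Step 4: Revenue = 21/100

21/100


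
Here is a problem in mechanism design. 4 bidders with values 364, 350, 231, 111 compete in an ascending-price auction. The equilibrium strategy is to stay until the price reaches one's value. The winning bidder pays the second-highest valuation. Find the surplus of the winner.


Step 1: Identify the highest value: 364
Step 2: Identify the second-highest value: 350
Step 3: The final price = second-highest value = 350
Step 4: Surplus = 364 - 350 = 14

14


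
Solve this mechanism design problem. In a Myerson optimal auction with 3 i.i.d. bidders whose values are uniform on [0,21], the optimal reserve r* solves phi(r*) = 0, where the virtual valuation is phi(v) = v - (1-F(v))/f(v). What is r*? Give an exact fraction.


Step 1: For U[0,21], F(v) = v/21 and f(v) = 1/21
Step 2: phi(v) = v - (1 - v/21)/(1/21) = v - (21 - v) = 2v - 21
Step 3: Set phi(r*) = 0: 2r* - 21 = 0
Step 4: r* = 21/2 (the number of bidders n = 3 does not enter)

21/2


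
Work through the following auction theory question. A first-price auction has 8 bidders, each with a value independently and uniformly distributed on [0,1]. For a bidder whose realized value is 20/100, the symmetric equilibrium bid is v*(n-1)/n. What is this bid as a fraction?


Step 1: The symmetric BNE bidding function is b(v) = v * (n-1) / n
Step 2: Substitute v = 1/5 and n = 8
Step 3: b = 1/5 * 7/8
Step 4: b = 7/40

7/40


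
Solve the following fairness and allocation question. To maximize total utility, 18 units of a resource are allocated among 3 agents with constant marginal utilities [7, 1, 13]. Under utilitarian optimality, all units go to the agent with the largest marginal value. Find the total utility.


Step 1: The marginal utilities are [7, 1, 13]
Step 2: The highest marginal utility is 13
Step 3: All 18 units go to that agent
Step 4: Total utility = 13 * 18 = 234

234


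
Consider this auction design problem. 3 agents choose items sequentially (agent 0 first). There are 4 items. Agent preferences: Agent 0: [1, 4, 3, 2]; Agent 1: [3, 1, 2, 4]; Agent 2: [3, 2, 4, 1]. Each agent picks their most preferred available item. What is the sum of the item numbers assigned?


Step 1: Agent 0 picks item 1
Step 2: Agent 1 picks item 3
Step 3: Agent 2 picks item 2
Step 4: Sum = 1 + 3 + 2 = 6

6


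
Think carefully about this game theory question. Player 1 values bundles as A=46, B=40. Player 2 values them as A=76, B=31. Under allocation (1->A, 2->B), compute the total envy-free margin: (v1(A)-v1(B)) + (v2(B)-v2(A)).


Step 1: Player 1's margin = v1(A) - v1(B) = 46 - 40 = 6
Step 2: Player 2's margin = v2(B) - v2(A) = 31 - 76 = -45
Step 3: Total margin = 6 + -45 = -39

-39


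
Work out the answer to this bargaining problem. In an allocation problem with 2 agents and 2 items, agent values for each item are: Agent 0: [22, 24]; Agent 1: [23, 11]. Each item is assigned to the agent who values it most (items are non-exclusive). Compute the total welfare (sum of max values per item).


Step 1: For each item, find the maximum value among all agents.
Step 2: Item 0 -> Agent 1 (value 23)
Step 3: Item 1 -> Agent 0 (value 24)
Step 4: Total welfare = 23 + 24 = 47

47


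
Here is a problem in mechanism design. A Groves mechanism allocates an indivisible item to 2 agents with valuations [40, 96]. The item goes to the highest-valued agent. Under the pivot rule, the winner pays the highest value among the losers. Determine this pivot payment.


Step 1: The efficient winner is agent 1 with value 96
Step 2: Other agents' values: [40]
Step 3: Pivot payment = max(others) = 40
Step 4: The winner pays 40

40


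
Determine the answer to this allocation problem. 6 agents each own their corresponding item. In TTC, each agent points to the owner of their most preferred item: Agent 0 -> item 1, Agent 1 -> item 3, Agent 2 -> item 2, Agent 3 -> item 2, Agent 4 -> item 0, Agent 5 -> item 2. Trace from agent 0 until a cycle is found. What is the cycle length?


Step 1: Trace the pointer graph from agent 0: 0 -> 1 -> 3 -> 2 -> 2
Step 2: A cycle is detected when we revisit agent 2
Step 3: The cycle is: 2 -> 2
Step 4: Cycle length = 1

1


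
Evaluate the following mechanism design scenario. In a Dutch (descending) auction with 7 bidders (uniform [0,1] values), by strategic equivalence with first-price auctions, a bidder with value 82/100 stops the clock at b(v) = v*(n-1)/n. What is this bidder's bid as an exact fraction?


Step 1: Dutch auctions are strategically equivalent to first-price auctions
Step 2: The equilibrium bid is b(v) = v*(n-1)/n
Step 3: b = 41/50 * 6/7
Step 4: b = 123/175

123/175


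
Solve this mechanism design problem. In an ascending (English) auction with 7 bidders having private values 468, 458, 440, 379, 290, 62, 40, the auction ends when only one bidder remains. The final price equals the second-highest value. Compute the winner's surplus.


Step 1: Identify the highest value: 468
Step 2: Identify the second-highest value: 458
Step 3: The final price = second-highest value = 458
Step 4: Surplus = 468 - 458 = 10

10


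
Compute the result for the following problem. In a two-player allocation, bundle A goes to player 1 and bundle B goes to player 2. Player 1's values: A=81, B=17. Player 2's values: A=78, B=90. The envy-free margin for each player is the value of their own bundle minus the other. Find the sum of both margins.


Step 1: Player 1's margin = v1(A) - v1(B) = 81 - 17 = 64
Step 2: Player 2's margin = v2(B) - v2(A) = 90 - 78 = 12
Step 3: Total margin = 64 + 12 = 76

76


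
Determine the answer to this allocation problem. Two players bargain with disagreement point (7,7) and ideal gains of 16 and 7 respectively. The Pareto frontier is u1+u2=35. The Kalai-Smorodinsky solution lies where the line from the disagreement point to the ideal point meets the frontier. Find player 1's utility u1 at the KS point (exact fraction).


Step 1: At the KS point, (u1-d1)/r1 = (u2-d2)/r2 = t and u1+u2 = 35
Step 2: u1 = d1 + r1*t and u2 = d2 + r2*t, so (d1 + r1*t) + (d2 + r2*t) = 35
Step 3: t = (35 - 7 - 7)/(16 + 7) = 21/23
Step 4: u1 = d1 + r1*t = 7 + 16 * 21/23 = 497/23
Step 5: (Check: u2 = d2 + r2*t = 308/23; u1+u2 = 497/23 + 308/23 = 35, on the frontier.)

497/23


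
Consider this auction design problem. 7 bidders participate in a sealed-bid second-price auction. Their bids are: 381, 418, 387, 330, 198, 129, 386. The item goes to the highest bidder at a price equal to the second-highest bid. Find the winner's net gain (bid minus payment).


Step 1: Sort bids in descending order: 418, 387, 386, 381, 330, 198, 129
Step 2: The winning bid is the highest: 418
Step 3: The payment equals the second-highest bid: 387
Step 4: Surplus = winner's bid - payment = 418 - 387 = 31

31


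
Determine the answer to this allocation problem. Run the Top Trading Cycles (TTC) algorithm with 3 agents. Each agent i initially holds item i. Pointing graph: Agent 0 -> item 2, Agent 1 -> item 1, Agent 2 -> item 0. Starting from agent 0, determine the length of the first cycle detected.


Step 1: Trace the pointer graph from agent 0: 0 -> 2 -> 0
Step 2: A cycle is detected when we revisit agent 0
Step 3: The cycle is: 0 -> 2 -> 0
Step 4: Cycle length = 2

2


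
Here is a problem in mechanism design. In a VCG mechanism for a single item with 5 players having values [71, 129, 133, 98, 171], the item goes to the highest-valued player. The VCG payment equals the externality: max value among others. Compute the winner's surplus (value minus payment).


Step 1: The winner is the agent with the highest value: agent 4 with value 171
Step 2: Values of other agents: [71, 129, 133, 98]
Step 3: VCG payment = max of others' values = 133
Step 4: Surplus = 171 - 133 = 38

38


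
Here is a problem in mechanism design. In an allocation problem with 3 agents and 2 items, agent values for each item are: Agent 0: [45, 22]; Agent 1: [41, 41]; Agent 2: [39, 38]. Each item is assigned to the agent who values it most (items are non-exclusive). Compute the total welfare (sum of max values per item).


Step 1: For each item, find the maximum value among all agents.
Step 2: Item 0 -> Agent 0 (value 45)
Step 3: Item 1 -> Agent 1 (value 41)
Step 4: Total welfare = 45 + 41 = 86

86


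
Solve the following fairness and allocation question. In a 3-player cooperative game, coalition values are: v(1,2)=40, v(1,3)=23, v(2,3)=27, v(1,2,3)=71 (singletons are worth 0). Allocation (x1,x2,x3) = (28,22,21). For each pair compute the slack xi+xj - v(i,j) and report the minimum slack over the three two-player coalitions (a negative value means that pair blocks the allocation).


Step 1: Slack for coalition (1,2): x1+x2 - v12 = 50 - 40 = 10
Step 2: Slack for coalition (1,3): x1+x3 - v13 = 49 - 23 = 26
Step 3: Slack for coalition (2,3): x2+x3 - v23 = 43 - 27 = 16
Step 4: Minimum slack = min(10, 26, 16) = 10, attained by (1,2); no pair can gain by deviating, so the allocation is in the core

10


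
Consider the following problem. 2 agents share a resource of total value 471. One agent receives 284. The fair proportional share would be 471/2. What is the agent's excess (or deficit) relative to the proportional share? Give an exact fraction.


Step 1: Proportional share = 471/2
Step 2: Agent's actual allocation = 284
Step 3: Excess = 284 - 471/2 = 97/2

97/2


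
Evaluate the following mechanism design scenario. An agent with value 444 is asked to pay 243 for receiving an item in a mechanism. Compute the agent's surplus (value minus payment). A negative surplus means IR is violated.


Step 1: Surplus = value - payment = 444 - 243 = 201
Step 2: IR is satisfied (surplus >= 0)

201


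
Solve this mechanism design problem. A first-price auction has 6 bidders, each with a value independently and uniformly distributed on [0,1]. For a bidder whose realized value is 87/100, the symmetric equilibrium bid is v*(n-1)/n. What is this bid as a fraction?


Step 1: The symmetric BNE bidding function is b(v) = v * (n-1) / n
Step 2: Substitute v = 87/100 and n = 6
Step 3: b = 87/100 * 5/6
Step 4: b = 29/40

29/40


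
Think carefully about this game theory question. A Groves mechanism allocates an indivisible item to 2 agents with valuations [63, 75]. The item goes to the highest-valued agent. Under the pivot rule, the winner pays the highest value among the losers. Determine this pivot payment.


Step 1: The efficient winner is agent 1 with value 75
Step 2: Other agents' values: [63]
Step 3: Pivot payment = max(others) = 63
Step 4: The winner pays 63

63


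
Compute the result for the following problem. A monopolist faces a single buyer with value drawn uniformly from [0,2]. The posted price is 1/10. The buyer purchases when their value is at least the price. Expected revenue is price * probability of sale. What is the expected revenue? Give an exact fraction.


Step 1: Posted price r = 1/10, value support [0,2]
Step 2: P(v >= r) = (2 - 1/10)/2 = 19/20
Step 3: Expected revenue = r * P(v >= r) = 1/10 * 19/20
Step 4: Revenue = 19/200

19/200


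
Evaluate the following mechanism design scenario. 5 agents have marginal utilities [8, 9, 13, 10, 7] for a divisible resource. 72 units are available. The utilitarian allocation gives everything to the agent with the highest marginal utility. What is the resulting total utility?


Step 1: The marginal utilities are [8, 9, 13, 10, 7]
Step 2: The highest marginal utility is 13
Step 3: All 72 units go to that agent
Step 4: Total utility = 13 * 72 = 936

936


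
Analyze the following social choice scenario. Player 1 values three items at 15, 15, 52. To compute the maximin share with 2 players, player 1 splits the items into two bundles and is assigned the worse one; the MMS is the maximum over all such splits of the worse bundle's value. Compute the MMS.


Step 1: Item values = 15, 15, 52
Step 2: Enumerate all 2-bundle partitions and take the smaller bundle:
  Partition 1: {15} vs {15,52} -> bundles 15, 67; min = 15
  Partition 2: {15} vs {15,52} -> bundles 15, 67; min = 15
  Partition 3: {52} vs {15,15} -> bundles 52, 30; min = 30
Step 3: MMS = max(15, 15, 30) = 30

30


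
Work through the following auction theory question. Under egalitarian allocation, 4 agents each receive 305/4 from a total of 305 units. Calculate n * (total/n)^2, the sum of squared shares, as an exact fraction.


Step 1: Each agent's share = 305/4
Step 2: Square of each share = (305/4)^2 = 93025/16
Step 3: Sum of squares = 4 * 93025/16 = 93025/4

93025/4


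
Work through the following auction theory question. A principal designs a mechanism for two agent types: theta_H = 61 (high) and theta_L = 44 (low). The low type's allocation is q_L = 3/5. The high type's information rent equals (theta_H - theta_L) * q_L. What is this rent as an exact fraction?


Step 1: theta_H - theta_L = 61 - 44 = 17
Step 2: Information rent = (theta_H - theta_L) * q_L
Step 3: = 17 * 3/5
Step 4: = 51/5

51/5


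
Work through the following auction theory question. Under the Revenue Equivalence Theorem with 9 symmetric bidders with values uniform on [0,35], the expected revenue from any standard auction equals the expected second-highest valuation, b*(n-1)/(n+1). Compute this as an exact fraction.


Step 1: By Revenue Equivalence, expected revenue = b*(n-1)/(n+1)
Step 2: Substituting n = 9, b = 35
Step 3: Revenue = 35*(9-1)/(9+1) = 35*8/10
Step 4: Revenue = 280/10 = 28

28


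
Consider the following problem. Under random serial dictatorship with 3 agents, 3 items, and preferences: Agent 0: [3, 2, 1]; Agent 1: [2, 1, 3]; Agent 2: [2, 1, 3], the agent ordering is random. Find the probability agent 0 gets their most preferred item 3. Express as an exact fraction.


Step 1: Agent 0 wants item 3
Step 2: There are 6 possible orderings of agents
Step 3: In 6 orderings, agent 0 gets item 3
Step 4: Probability = 6/6 = 1

1


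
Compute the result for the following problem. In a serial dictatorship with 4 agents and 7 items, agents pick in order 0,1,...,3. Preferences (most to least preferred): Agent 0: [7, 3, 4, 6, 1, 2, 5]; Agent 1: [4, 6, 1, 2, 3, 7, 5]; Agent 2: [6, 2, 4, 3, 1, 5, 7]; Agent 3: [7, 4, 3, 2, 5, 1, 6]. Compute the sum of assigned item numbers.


Step 1: Agent 0 picks item 7
Step 2: Agent 1 picks item 4
Step 3: Agent 2 picks item 6
Step 4: Agent 3 picks item 3
Step 5: Sum = 7 + 4 + 6 + 3 = 20

20


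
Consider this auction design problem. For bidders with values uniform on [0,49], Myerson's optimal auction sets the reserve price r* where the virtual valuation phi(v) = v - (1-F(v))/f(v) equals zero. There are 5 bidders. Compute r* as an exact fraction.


Step 1: For U[0,49], F(v) = v/49 and f(v) = 1/49
Step 2: phi(v) = v - (1 - v/49)/(1/49) = v - (49 - v) = 2v - 49
Step 3: Set phi(r*) = 0: 2r* - 49 = 0
Step 4: r* = 49/2 (the number of bidders n = 5 does not enter)

49/2


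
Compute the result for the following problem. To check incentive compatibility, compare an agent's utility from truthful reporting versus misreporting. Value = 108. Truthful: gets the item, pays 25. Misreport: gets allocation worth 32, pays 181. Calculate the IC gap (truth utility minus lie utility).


Step 1: U(truth) = value - payment = 108 - 25 = 83
Step 2: U(lie) = allocation - payment = 32 - 181 = -149
Step 3: IC gap = 83 - (-149) = 232

232


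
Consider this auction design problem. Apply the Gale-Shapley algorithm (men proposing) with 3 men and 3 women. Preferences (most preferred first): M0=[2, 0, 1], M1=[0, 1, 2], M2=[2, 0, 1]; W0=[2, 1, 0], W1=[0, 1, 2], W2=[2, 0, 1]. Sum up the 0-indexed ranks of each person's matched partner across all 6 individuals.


Step 1: Run Gale-Shapley (men propose, women hold best offer):
  M0 proposes to W2; she accepts
  M1 proposes to W0; she accepts
  M2 proposes to W2; she switches from M0
  M0 proposes to W0; rejected
  M0 proposes to W1; she accepts
Step 2: Final matching: W0-M1, W1-M0, W2-M2
Step 3: 0-indexed ranks (man's rank of his match, then woman's): 0 + 1 + 2 + 0 + 0 + 0
Step 4: Total rank sum = 3

3


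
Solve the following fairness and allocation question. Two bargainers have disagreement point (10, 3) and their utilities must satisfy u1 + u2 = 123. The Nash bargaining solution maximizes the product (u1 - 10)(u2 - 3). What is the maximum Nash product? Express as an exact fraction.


Step 1: The Nash solution splits surplus symmetrically above the disagreement point
Step 2: u1 = (total + d1 - d2)/2 = (123 + 10 - 3)/2 = 65
Step 3: u2 = (total - d1 + d2)/2 = (123 - 10 + 3)/2 = 58
Step 4: Nash product = (65 - 10) * (58 - 3)
Step 5: = 55 * 55 = 3025

3025


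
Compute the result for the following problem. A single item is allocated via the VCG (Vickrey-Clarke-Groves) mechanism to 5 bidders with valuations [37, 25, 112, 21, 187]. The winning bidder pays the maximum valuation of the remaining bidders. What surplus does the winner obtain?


Step 1: The winner is the agent with the highest value: agent 4 with value 187
Step 2: Values of other agents: [37, 25, 112, 21]
Step 3: VCG payment = max of others' values = 112
Step 4: Surplus = 187 - 112 = 75

75


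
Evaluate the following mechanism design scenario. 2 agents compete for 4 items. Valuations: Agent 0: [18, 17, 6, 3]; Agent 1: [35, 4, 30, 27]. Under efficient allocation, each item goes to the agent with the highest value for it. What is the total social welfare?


Step 1: For each item, find the maximum value among all agents.
Step 2: Item 0 -> Agent 1 (value 35)
Step 3: Item 1 -> Agent 0 (value 17)
Step 4: Item 2 -> Agent 1 (value 30)
Step 5: Item 3 -> Agent 1 (value 27)
Step 6: Total welfare = 35 + 17 + 30 + 27 = 109

109


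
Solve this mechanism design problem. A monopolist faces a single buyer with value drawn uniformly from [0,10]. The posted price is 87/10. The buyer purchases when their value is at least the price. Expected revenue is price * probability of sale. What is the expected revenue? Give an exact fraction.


Step 1: Posted price r = 87/10, value support [0,10]
Step 2: P(v >= r) = (10 - 87/10)/10 = 13/100
Step 3: Expected revenue = r * P(v >= r) = 87/10 * 13/100
Step 4: Revenue = 1131/1000

1131/1000


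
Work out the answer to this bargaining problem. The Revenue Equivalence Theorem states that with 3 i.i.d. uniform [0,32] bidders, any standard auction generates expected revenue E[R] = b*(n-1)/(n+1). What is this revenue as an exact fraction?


Step 1: By Revenue Equivalence, expected revenue = b*(n-1)/(n+1)
Step 2: Substituting n = 3, b = 32
Step 3: Revenue = 32*(3-1)/(3+1) = 32*2/4
Step 4: Revenue = 64/4 = 16

16


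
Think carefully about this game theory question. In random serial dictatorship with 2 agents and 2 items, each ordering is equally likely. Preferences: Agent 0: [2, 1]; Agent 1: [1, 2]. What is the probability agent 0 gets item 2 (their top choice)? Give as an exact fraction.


Step 1: Agent 0 wants item 2
Step 2: There are 2 possible orderings of agents
Step 3: In 2 orderings, agent 0 gets item 2
Step 4: Probability = 2/2 = 1

1


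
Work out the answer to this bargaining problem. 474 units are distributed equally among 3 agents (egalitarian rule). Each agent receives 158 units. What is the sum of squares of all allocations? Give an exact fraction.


Step 1: Each agent's share = 474/3 = 158
Step 2: Square of each share = (158)^2 = 24964
Step 3: Sum of squares = 3 * 24964 = 74892

74892


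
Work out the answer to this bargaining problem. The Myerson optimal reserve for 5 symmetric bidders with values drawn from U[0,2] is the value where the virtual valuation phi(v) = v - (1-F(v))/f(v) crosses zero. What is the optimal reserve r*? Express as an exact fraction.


Step 1: For U[0,2], F(v) = v/2 and f(v) = 1/2
Step 2: phi(v) = v - (1 - v/2)/(1/2) = v - (2 - v) = 2v - 2
Step 3: Set phi(r*) = 0: 2r* - 2 = 0
Step 4: r* = 2/2 = 1 (the number of bidders n = 5 does not enter)

1


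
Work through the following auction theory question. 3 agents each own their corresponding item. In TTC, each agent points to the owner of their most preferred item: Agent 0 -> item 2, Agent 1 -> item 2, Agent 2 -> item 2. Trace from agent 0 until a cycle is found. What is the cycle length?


Step 1: Trace the pointer graph from agent 0: 0 -> 2 -> 2
Step 2: A cycle is detected when we revisit agent 2
Step 3: The cycle is: 2 -> 2
Step 4: Cycle length = 1

1


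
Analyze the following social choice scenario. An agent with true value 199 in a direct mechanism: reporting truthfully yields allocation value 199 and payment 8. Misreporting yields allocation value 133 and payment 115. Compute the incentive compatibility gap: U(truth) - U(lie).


Step 1: U(truth) = value - payment = 199 - 8 = 191
Step 2: U(lie) = allocation - payment = 133 - 115 = 18
Step 3: IC gap = 191 - 18 = 173

173


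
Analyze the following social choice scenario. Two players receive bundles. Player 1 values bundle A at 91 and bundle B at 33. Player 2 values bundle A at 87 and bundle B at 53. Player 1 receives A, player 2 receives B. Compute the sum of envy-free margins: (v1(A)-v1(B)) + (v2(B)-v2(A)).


Step 1: Player 1's margin = v1(A) - v1(B) = 91 - 33 = 58
Step 2: Player 2's margin = v2(B) - v2(A) = 53 - 87 = -34
Step 3: Total margin = 58 + -34 = 24

24


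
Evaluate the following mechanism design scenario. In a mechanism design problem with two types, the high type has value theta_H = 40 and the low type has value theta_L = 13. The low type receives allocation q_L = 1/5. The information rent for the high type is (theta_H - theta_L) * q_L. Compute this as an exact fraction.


Step 1: theta_H - theta_L = 40 - 13 = 27
Step 2: Information rent = (theta_H - theta_L) * q_L
Step 3: = 27 * 1/5
Step 4: = 27/5

27/5


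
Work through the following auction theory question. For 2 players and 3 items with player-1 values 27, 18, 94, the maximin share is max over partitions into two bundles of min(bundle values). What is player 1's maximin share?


Step 1: Item values = 27, 18, 94
Step 2: Enumerate all 2-bundle partitions and take the smaller bundle:
  Partition 1: {27} vs {18,94} -> bundles 27, 112; min = 27
  Partition 2: {18} vs {27,94} -> bundles 18, 121; min = 18
  Partition 3: {94} vs {27,18} -> bundles 94, 45; min = 45
Step 3: MMS = max(27, 18, 45) = 45

45


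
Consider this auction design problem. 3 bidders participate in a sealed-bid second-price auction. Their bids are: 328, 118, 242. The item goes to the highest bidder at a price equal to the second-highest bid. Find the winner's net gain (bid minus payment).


Step 1: Sort bids in descending order: 328, 242, 118
Step 2: The winning bid is the highest: 328
Step 3: The payment equals the second-highest bid: 242
Step 4: Surplus = winner's bid - payment = 328 - 242 = 86

86


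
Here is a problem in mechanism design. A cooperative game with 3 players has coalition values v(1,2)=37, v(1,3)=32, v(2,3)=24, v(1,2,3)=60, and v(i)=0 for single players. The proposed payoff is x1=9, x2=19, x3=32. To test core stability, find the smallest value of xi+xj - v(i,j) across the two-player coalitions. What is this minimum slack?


Step 1: Slack for coalition (1,2): x1+x2 - v12 = 28 - 37 = -9
Step 2: Slack for coalition (1,3): x1+x3 - v13 = 41 - 32 = 9
Step 3: Slack for coalition (2,3): x2+x3 - v23 = 51 - 24 = 27
Step 4: Minimum slack = min(-9, 9, 27) = -9, attained by (1,2); coalition (1,2) can block (slack < 0), so the allocation is not in the core

-9


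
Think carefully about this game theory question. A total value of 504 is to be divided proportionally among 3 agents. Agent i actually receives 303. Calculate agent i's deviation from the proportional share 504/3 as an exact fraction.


Step 1: Proportional share = 504/3 = 168
Step 2: Agent's actual allocation = 303
Step 3: Excess = 303 - 168 = 135

135


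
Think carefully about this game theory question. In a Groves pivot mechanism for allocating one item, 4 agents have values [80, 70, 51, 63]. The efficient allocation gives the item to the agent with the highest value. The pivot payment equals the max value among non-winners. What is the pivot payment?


Step 1: The efficient winner is agent 0 with value 80
Step 2: Other agents' values: [70, 51, 63]
Step 3: Pivot payment = max(others) = 70
Step 4: The winner pays 70

70


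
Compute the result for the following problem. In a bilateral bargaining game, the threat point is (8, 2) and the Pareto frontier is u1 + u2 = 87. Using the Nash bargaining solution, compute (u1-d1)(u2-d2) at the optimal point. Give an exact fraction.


Step 1: The Nash solution splits surplus symmetrically above the disagreement point
Step 2: u1 = (total + d1 - d2)/2 = (87 + 8 - 2)/2 = 93/2
Step 3: u2 = (total - d1 + d2)/2 = (87 - 8 + 2)/2 = 81/2
Step 4: Nash product = (93/2 - 8) * (81/2 - 2)
Step 5: = 77/2 * 77/2 = 5929/4

5929/4


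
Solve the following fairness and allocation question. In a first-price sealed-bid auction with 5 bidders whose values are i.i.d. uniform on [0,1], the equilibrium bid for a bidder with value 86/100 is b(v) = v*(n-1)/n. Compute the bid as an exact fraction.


Step 1: The symmetric BNE bidding function is b(v) = v * (n-1) / n
Step 2: Substitute v = 43/50 and n = 5
Step 3: b = 43/50 * 4/5
Step 4: b = 86/125

86/125


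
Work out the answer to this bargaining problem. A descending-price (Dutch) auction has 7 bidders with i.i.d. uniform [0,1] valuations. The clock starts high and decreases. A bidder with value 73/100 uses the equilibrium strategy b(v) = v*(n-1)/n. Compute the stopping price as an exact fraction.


Step 1: Dutch auctions are strategically equivalent to first-price auctions
Step 2: The equilibrium bid is b(v) = v*(n-1)/n
Step 3: b = 73/100 * 6/7
Step 4: b = 219/350

219/350


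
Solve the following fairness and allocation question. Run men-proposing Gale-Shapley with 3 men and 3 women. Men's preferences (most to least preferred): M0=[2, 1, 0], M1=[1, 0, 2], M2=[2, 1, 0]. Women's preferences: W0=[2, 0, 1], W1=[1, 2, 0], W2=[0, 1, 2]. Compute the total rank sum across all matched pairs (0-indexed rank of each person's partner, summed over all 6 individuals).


Step 1: Run Gale-Shapley (men propose, women hold best offer):
  M0 proposes to W2; she accepts
  M1 proposes to W1; she accepts
  M2 proposes to W2; rejected
  M2 proposes to W1; rejected
  M2 proposes to W0; she accepts
Step 2: Final matching: W0-M2, W1-M1, W2-M0
Step 3: 0-indexed ranks (man's rank of his match, then woman's): 2 + 0 + 0 + 0 + 0 + 0
Step 4: Total rank sum = 2

2


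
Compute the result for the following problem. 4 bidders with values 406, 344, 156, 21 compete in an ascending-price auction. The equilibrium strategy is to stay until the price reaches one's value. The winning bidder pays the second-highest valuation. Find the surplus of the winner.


Step 1: Identify the highest value: 406
Step 2: Identify the second-highest value: 344
Step 3: The final price = second-highest value = 344
Step 4: Surplus = 406 - 344 = 62

62


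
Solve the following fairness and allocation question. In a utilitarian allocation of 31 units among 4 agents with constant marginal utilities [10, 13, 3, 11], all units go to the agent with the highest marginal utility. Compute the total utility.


Step 1: The marginal utilities are [10, 13, 3, 11]
Step 2: The highest marginal utility is 13
Step 3: All 31 units go to that agent
Step 4: Total utility = 13 * 31 = 403

403


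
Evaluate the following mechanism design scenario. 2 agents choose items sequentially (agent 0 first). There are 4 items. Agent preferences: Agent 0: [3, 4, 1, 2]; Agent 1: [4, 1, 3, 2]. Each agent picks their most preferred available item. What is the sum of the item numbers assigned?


Step 1: Agent 0 picks item 3
Step 2: Agent 1 picks item 4
Step 3: Sum = 3 + 4 = 7

7


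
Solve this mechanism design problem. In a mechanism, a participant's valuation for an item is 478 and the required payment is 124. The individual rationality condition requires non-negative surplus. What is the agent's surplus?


Step 1: Surplus = value - payment = 478 - 124 = 354
Step 2: IR is satisfied (surplus >= 0)

354


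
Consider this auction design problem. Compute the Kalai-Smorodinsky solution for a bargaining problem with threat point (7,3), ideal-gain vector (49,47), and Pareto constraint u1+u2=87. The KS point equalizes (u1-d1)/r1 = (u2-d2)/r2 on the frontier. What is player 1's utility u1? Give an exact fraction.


Step 1: At the KS point, (u1-d1)/r1 = (u2-d2)/r2 = t and u1+u2 = 87
Step 2: u1 = d1 + r1*t and u2 = d2 + r2*t, so (d1 + r1*t) + (d2 + r2*t) = 87
Step 3: t = (87 - 7 - 3)/(49 + 47) = 77/96
Step 4: u1 = d1 + r1*t = 7 + 49 * 77/96 = 4445/96
Step 5: (Check: u2 = d2 + r2*t = 3907/96; u1+u2 = 4445/96 + 3907/96 = 87, on the frontier.)

4445/96


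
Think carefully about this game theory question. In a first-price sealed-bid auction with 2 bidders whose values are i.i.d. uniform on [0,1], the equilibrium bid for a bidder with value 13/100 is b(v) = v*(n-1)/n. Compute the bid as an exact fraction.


Step 1: The symmetric BNE bidding function is b(v) = v * (n-1) / n
Step 2: Substitute v = 13/100 and n = 2
Step 3: b = 13/100 * 1/2
Step 4: b = 13/200

13/200


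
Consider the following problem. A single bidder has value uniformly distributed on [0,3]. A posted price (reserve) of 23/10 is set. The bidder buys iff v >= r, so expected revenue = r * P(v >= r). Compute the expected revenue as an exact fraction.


Step 1: Posted price r = 23/10, value support [0,3]
Step 2: P(v >= r) = (3 - 23/10)/3 = 7/30
Step 3: Expected revenue = r * P(v >= r) = 23/10 * 7/30
Step 4: Revenue = 161/300

161/300


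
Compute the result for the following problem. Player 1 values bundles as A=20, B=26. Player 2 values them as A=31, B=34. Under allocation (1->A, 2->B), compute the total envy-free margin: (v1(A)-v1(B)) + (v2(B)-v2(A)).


Step 1: Player 1's margin = v1(A) - v1(B) = 20 - 26 = -6
Step 2: Player 2's margin = v2(B) - v2(A) = 34 - 31 = 3
Step 3: Total margin = -6 + 3 = -3

-3


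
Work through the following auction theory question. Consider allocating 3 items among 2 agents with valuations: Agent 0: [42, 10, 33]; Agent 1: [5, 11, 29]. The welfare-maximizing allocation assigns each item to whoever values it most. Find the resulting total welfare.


Step 1: For each item, find the maximum value among all agents.
Step 2: Item 0 -> Agent 0 (value 42)
Step 3: Item 1 -> Agent 1 (value 11)
Step 4: Item 2 -> Agent 0 (value 33)
Step 5: Total welfare = 42 + 11 + 33 = 86

86


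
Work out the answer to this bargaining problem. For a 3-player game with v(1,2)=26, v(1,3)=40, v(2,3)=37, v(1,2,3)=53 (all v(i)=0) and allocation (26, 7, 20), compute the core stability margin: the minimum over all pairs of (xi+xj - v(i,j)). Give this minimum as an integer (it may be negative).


Step 1: Slack for coalition (1,2): x1+x2 - v12 = 33 - 26 = 7
Step 2: Slack for coalition (1,3): x1+x3 - v13 = 46 - 40 = 6
Step 3: Slack for coalition (2,3): x2+x3 - v23 = 27 - 37 = -10
Step 4: Minimum slack = min(7, 6, -10) = -10, attained by (2,3); coalition (2,3) can block (slack < 0), so the allocation is not in the core

-10


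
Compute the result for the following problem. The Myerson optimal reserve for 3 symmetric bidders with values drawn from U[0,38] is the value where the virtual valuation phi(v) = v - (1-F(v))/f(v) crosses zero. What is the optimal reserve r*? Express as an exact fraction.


Step 1: For U[0,38], F(v) = v/38 and f(v) = 1/38
Step 2: phi(v) = v - (1 - v/38)/(1/38) = v - (38 - v) = 2v - 38
Step 3: Set phi(r*) = 0: 2r* - 38 = 0
Step 4: r* = 38/2 = 19 (the number of bidders n = 3 does not enter)

19


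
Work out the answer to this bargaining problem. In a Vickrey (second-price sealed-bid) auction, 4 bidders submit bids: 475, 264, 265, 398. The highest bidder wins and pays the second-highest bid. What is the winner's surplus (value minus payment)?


Step 1: Sort bids in descending order: 475, 398, 265, 264
Step 2: The winning bid is the highest: 475
Step 3: The payment equals the second-highest bid: 398
Step 4: Surplus = winner's bid - payment = 475 - 398 = 77

77
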